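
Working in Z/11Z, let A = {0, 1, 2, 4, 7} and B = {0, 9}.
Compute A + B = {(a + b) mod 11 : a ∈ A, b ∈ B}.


Work in Z/11Z: reduce every sum a + b modulo 11.
Enumerate all 10 pairs:
a = 0: 0+0=0, 0+9=9
a = 1: 1+0=1, 1+9=10
a = 2: 2+0=2, 2+9=0
a = 4: 4+0=4, 4+9=2
a = 7: 7+0=7, 7+9=5
Distinct residues collected: {0, 1, 2, 4, 5, 7, 9, 10}
|A + B| = 8 (out of 11 total residues).

A + B = {0, 1, 2, 4, 5, 7, 9, 10}


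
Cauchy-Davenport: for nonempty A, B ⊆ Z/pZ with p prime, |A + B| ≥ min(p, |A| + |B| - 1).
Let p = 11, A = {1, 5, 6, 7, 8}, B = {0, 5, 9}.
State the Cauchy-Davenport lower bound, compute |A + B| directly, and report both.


Cauchy-Davenport: |A + B| ≥ min(p, |A| + |B| - 1) for A, B nonempty in Z/pZ.
|A| = 5, |B| = 3, p = 11.
CD lower bound = min(11, 5 + 3 - 1) = min(11, 7) = 7.
Compute A + B mod 11 directly:
a = 1: 1+0=1, 1+5=6, 1+9=10
a = 5: 5+0=5, 5+5=10, 5+9=3
a = 6: 6+0=6, 6+5=0, 6+9=4
a = 7: 7+0=7, 7+5=1, 7+9=5
a = 8: 8+0=8, 8+5=2, 8+9=6
A + B = {0, 1, 2, 3, 4, 5, 6, 7, 8, 10}, so |A + B| = 10.
Verify: 10 ≥ 7? Yes ✓.

CD lower bound = 7, actual |A + B| = 10.


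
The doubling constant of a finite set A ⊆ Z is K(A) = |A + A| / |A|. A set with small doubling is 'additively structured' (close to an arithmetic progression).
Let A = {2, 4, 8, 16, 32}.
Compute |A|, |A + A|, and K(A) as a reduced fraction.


|A| = 5.
Compute A + A by enumerating all 25 pairs.
A + A = {4, 6, 8, 10, 12, 16, 18, 20, 24, 32, 34, 36, 40, 48, 64}, so |A + A| = 15.
K = |A + A| / |A| = 15/5 = 3/1 ≈ 3.0000.
Reference: AP of size 5 gives K = 9/5 ≈ 1.8000; a fully generic set of size 5 gives K ≈ 3.0000.

|A| = 5, |A + A| = 15, K = 15/5 = 3/1.


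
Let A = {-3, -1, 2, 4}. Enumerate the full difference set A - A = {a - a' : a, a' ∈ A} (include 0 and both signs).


A - A = {a - a' : a, a' ∈ A}.
Compute a - a' for each ordered pair (a, a'):
a = -3: -3--3=0, -3--1=-2, -3-2=-5, -3-4=-7
a = -1: -1--3=2, -1--1=0, -1-2=-3, -1-4=-5
a = 2: 2--3=5, 2--1=3, 2-2=0, 2-4=-2
a = 4: 4--3=7, 4--1=5, 4-2=2, 4-4=0
Collecting distinct values (and noting 0 appears from a-a):
A - A = {-7, -5, -3, -2, 0, 2, 3, 5, 7}
|A - A| = 9

A - A = {-7, -5, -3, -2, 0, 2, 3, 5, 7}


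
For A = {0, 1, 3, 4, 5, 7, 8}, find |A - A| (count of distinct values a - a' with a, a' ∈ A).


A - A = {a - a' : a, a' ∈ A}; |A| = 7.
Bounds: 2|A|-1 ≤ |A - A| ≤ |A|² - |A| + 1, i.e. 13 ≤ |A - A| ≤ 43.
Note: 0 ∈ A - A always (from a - a). The set is symmetric: if d ∈ A - A then -d ∈ A - A.
Enumerate nonzero differences d = a - a' with a > a' (then include -d):
Positive differences: {1, 2, 3, 4, 5, 6, 7, 8}
Full difference set: {0} ∪ (positive diffs) ∪ (negative diffs).
|A - A| = 1 + 2·8 = 17 (matches direct enumeration: 17).

|A - A| = 17


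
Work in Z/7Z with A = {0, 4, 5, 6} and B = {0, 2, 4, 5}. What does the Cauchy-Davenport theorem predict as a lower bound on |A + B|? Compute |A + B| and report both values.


Cauchy-Davenport: |A + B| ≥ min(p, |A| + |B| - 1) for A, B nonempty in Z/pZ.
|A| = 4, |B| = 4, p = 7.
CD lower bound = min(7, 4 + 4 - 1) = min(7, 7) = 7.
Compute A + B mod 7 directly:
a = 0: 0+0=0, 0+2=2, 0+4=4, 0+5=5
a = 4: 4+0=4, 4+2=6, 4+4=1, 4+5=2
a = 5: 5+0=5, 5+2=0, 5+4=2, 5+5=3
a = 6: 6+0=6, 6+2=1, 6+4=3, 6+5=4
A + B = {0, 1, 2, 3, 4, 5, 6}, so |A + B| = 7.
Verify: 7 ≥ 7? Yes ✓.

CD lower bound = 7, actual |A + B| = 7.


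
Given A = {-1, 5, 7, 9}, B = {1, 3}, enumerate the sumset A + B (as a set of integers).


A + B = {a + b : a ∈ A, b ∈ B}.
Enumerate all |A|·|B| = 4·2 = 8 pairs (a, b) and collect distinct sums.
a = -1: -1+1=0, -1+3=2
a = 5: 5+1=6, 5+3=8
a = 7: 7+1=8, 7+3=10
a = 9: 9+1=10, 9+3=12
Collecting distinct sums: A + B = {0, 2, 6, 8, 10, 12}
|A + B| = 6

A + B = {0, 2, 6, 8, 10, 12}


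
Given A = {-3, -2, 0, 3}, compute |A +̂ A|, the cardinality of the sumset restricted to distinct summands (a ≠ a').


Restricted sumset: A +̂ A = {a + a' : a ∈ A, a' ∈ A, a ≠ a'}.
Equivalently, take A + A and drop any sum 2a that is achievable ONLY as a + a for a ∈ A (i.e. sums representable only with equal summands).
Enumerate pairs (a, a') with a < a' (symmetric, so each unordered pair gives one sum; this covers all a ≠ a'):
  -3 + -2 = -5
  -3 + 0 = -3
  -3 + 3 = 0
  -2 + 0 = -2
  -2 + 3 = 1
  0 + 3 = 3
Collected distinct sums: {-5, -3, -2, 0, 1, 3}
|A +̂ A| = 6
(Reference bound: |A +̂ A| ≥ 2|A| - 3 for |A| ≥ 2, with |A| = 4 giving ≥ 5.)

|A +̂ A| = 6


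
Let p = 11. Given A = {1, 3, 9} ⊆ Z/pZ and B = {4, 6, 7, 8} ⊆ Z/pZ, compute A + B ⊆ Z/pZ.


Work in Z/11Z: reduce every sum a + b modulo 11.
Enumerate all 12 pairs:
a = 1: 1+4=5, 1+6=7, 1+7=8, 1+8=9
a = 3: 3+4=7, 3+6=9, 3+7=10, 3+8=0
a = 9: 9+4=2, 9+6=4, 9+7=5, 9+8=6
Distinct residues collected: {0, 2, 4, 5, 6, 7, 8, 9, 10}
|A + B| = 9 (out of 11 total residues).

A + B = {0, 2, 4, 5, 6, 7, 8, 9, 10}


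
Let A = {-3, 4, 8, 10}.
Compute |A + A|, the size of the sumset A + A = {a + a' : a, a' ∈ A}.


A + A = {a + a' : a, a' ∈ A}; |A| = 4.
General bounds: 2|A| - 1 ≤ |A + A| ≤ |A|(|A|+1)/2, i.e. 7 ≤ |A + A| ≤ 10.
Lower bound 2|A|-1 is attained iff A is an arithmetic progression.
Enumerate sums a + a' for a ≤ a' (symmetric, so this suffices):
a = -3: -3+-3=-6, -3+4=1, -3+8=5, -3+10=7
a = 4: 4+4=8, 4+8=12, 4+10=14
a = 8: 8+8=16, 8+10=18
a = 10: 10+10=20
Distinct sums: {-6, 1, 5, 7, 8, 12, 14, 16, 18, 20}
|A + A| = 10

|A + A| = 10


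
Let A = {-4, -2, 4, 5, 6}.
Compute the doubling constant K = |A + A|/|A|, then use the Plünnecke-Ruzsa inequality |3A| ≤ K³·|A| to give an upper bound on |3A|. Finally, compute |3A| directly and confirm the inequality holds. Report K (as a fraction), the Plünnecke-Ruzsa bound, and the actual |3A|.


|A| = 5.
Step 1: Compute A + A by enumerating all 25 pairs.
A + A = {-8, -6, -4, 0, 1, 2, 3, 4, 8, 9, 10, 11, 12}, so |A + A| = 13.
Step 2: Doubling constant K = |A + A|/|A| = 13/5 = 13/5 ≈ 2.6000.
Step 3: Plünnecke-Ruzsa gives |3A| ≤ K³·|A| = (2.6000)³ · 5 ≈ 87.8800.
Step 4: Compute 3A = A + A + A directly by enumerating all triples (a,b,c) ∈ A³; |3A| = 25.
Step 5: Check 25 ≤ 87.8800? Yes ✓.

K = 13/5, Plünnecke-Ruzsa bound K³|A| ≈ 87.8800, |3A| = 25, inequality holds.


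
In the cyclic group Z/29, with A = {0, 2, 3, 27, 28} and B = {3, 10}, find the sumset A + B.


Work in Z/29Z: reduce every sum a + b modulo 29.
Enumerate all 10 pairs:
a = 0: 0+3=3, 0+10=10
a = 2: 2+3=5, 2+10=12
a = 3: 3+3=6, 3+10=13
a = 27: 27+3=1, 27+10=8
a = 28: 28+3=2, 28+10=9
Distinct residues collected: {1, 2, 3, 5, 6, 8, 9, 10, 12, 13}
|A + B| = 10 (out of 29 total residues).

A + B = {1, 2, 3, 5, 6, 8, 9, 10, 12, 13}


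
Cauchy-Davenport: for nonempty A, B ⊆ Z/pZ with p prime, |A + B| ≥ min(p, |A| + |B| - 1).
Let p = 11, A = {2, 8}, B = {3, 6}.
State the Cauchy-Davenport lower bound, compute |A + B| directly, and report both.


Cauchy-Davenport: |A + B| ≥ min(p, |A| + |B| - 1) for A, B nonempty in Z/pZ.
|A| = 2, |B| = 2, p = 11.
CD lower bound = min(11, 2 + 2 - 1) = min(11, 3) = 3.
Compute A + B mod 11 directly:
a = 2: 2+3=5, 2+6=8
a = 8: 8+3=0, 8+6=3
A + B = {0, 3, 5, 8}, so |A + B| = 4.
Verify: 4 ≥ 3? Yes ✓.

CD lower bound = 3, actual |A + B| = 4.


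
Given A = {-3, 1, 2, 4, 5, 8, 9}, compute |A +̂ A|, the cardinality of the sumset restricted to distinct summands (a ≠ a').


Restricted sumset: A +̂ A = {a + a' : a ∈ A, a' ∈ A, a ≠ a'}.
Equivalently, take A + A and drop any sum 2a that is achievable ONLY as a + a for a ∈ A (i.e. sums representable only with equal summands).
Enumerate pairs (a, a') with a < a' (symmetric, so each unordered pair gives one sum; this covers all a ≠ a'):
  -3 + 1 = -2
  -3 + 2 = -1
  -3 + 4 = 1
  -3 + 5 = 2
  -3 + 8 = 5
  -3 + 9 = 6
  1 + 2 = 3
  1 + 4 = 5
  1 + 5 = 6
  1 + 8 = 9
  1 + 9 = 10
  2 + 4 = 6
  2 + 5 = 7
  2 + 8 = 10
  2 + 9 = 11
  4 + 5 = 9
  4 + 8 = 12
  4 + 9 = 13
  5 + 8 = 13
  5 + 9 = 14
  8 + 9 = 17
Collected distinct sums: {-2, -1, 1, 2, 3, 5, 6, 7, 9, 10, 11, 12, 13, 14, 17}
|A +̂ A| = 15
(Reference bound: |A +̂ A| ≥ 2|A| - 3 for |A| ≥ 2, with |A| = 7 giving ≥ 11.)

|A +̂ A| = 15


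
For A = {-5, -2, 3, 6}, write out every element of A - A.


A - A = {a - a' : a, a' ∈ A}.
Compute a - a' for each ordered pair (a, a'):
a = -5: -5--5=0, -5--2=-3, -5-3=-8, -5-6=-11
a = -2: -2--5=3, -2--2=0, -2-3=-5, -2-6=-8
a = 3: 3--5=8, 3--2=5, 3-3=0, 3-6=-3
a = 6: 6--5=11, 6--2=8, 6-3=3, 6-6=0
Collecting distinct values (and noting 0 appears from a-a):
A - A = {-11, -8, -5, -3, 0, 3, 5, 8, 11}
|A - A| = 9

A - A = {-11, -8, -5, -3, 0, 3, 5, 8, 11}


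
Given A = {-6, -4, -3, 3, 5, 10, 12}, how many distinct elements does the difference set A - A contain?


A - A = {a - a' : a, a' ∈ A}; |A| = 7.
Bounds: 2|A|-1 ≤ |A - A| ≤ |A|² - |A| + 1, i.e. 13 ≤ |A - A| ≤ 43.
Note: 0 ∈ A - A always (from a - a). The set is symmetric: if d ∈ A - A then -d ∈ A - A.
Enumerate nonzero differences d = a - a' with a > a' (then include -d):
Positive differences: {1, 2, 3, 5, 6, 7, 8, 9, 11, 13, 14, 15, 16, 18}
Full difference set: {0} ∪ (positive diffs) ∪ (negative diffs).
|A - A| = 1 + 2·14 = 29 (matches direct enumeration: 29).

|A - A| = 29


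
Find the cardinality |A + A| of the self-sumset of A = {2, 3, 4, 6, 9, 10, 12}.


A + A = {a + a' : a, a' ∈ A}; |A| = 7.
General bounds: 2|A| - 1 ≤ |A + A| ≤ |A|(|A|+1)/2, i.e. 13 ≤ |A + A| ≤ 28.
Lower bound 2|A|-1 is attained iff A is an arithmetic progression.
Enumerate sums a + a' for a ≤ a' (symmetric, so this suffices):
a = 2: 2+2=4, 2+3=5, 2+4=6, 2+6=8, 2+9=11, 2+10=12, 2+12=14
a = 3: 3+3=6, 3+4=7, 3+6=9, 3+9=12, 3+10=13, 3+12=15
a = 4: 4+4=8, 4+6=10, 4+9=13, 4+10=14, 4+12=16
a = 6: 6+6=12, 6+9=15, 6+10=16, 6+12=18
a = 9: 9+9=18, 9+10=19, 9+12=21
a = 10: 10+10=20, 10+12=22
a = 12: 12+12=24
Distinct sums: {4, 5, 6, 7, 8, 9, 10, 11, 12, 13, 14, 15, 16, 18, 19, 20, 21, 22, 24}
|A + A| = 19

|A + A| = 19


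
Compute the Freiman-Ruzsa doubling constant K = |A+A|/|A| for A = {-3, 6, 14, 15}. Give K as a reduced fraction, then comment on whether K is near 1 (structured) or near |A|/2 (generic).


|A| = 4.
Compute A + A by enumerating all 16 pairs.
A + A = {-6, 3, 11, 12, 20, 21, 28, 29, 30}, so |A + A| = 9.
K = |A + A| / |A| = 9/4 (already in lowest terms) ≈ 2.2500.
Reference: AP of size 4 gives K = 7/4 ≈ 1.7500; a fully generic set of size 4 gives K ≈ 2.5000.

|A| = 4, |A + A| = 9, K = 9/4.


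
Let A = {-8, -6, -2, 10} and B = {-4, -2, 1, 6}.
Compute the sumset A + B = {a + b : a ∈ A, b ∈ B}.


A + B = {a + b : a ∈ A, b ∈ B}.
Enumerate all |A|·|B| = 4·4 = 16 pairs (a, b) and collect distinct sums.
a = -8: -8+-4=-12, -8+-2=-10, -8+1=-7, -8+6=-2
a = -6: -6+-4=-10, -6+-2=-8, -6+1=-5, -6+6=0
a = -2: -2+-4=-6, -2+-2=-4, -2+1=-1, -2+6=4
a = 10: 10+-4=6, 10+-2=8, 10+1=11, 10+6=16
Collecting distinct sums: A + B = {-12, -10, -8, -7, -6, -5, -4, -2, -1, 0, 4, 6, 8, 11, 16}
|A + B| = 15

A + B = {-12, -10, -8, -7, -6, -5, -4, -2, -1, 0, 4, 6, 8, 11, 16}


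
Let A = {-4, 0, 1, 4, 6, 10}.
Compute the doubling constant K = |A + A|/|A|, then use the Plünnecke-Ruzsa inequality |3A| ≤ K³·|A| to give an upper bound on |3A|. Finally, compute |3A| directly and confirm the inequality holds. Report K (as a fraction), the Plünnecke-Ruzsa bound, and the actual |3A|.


|A| = 6.
Step 1: Compute A + A by enumerating all 36 pairs.
A + A = {-8, -4, -3, 0, 1, 2, 4, 5, 6, 7, 8, 10, 11, 12, 14, 16, 20}, so |A + A| = 17.
Step 2: Doubling constant K = |A + A|/|A| = 17/6 = 17/6 ≈ 2.8333.
Step 3: Plünnecke-Ruzsa gives |3A| ≤ K³·|A| = (2.8333)³ · 6 ≈ 136.4722.
Step 4: Compute 3A = A + A + A directly by enumerating all triples (a,b,c) ∈ A³; |3A| = 31.
Step 5: Check 31 ≤ 136.4722? Yes ✓.

K = 17/6, Plünnecke-Ruzsa bound K³|A| ≈ 136.4722, |3A| = 31, inequality holds.


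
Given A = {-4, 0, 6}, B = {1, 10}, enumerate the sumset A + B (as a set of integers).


A + B = {a + b : a ∈ A, b ∈ B}.
Enumerate all |A|·|B| = 3·2 = 6 pairs (a, b) and collect distinct sums.
a = -4: -4+1=-3, -4+10=6
a = 0: 0+1=1, 0+10=10
a = 6: 6+1=7, 6+10=16
Collecting distinct sums: A + B = {-3, 1, 6, 7, 10, 16}
|A + B| = 6

A + B = {-3, 1, 6, 7, 10, 16}


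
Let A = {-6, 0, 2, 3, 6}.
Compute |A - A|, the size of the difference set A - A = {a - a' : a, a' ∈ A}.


A - A = {a - a' : a, a' ∈ A}; |A| = 5.
Bounds: 2|A|-1 ≤ |A - A| ≤ |A|² - |A| + 1, i.e. 9 ≤ |A - A| ≤ 21.
Note: 0 ∈ A - A always (from a - a). The set is symmetric: if d ∈ A - A then -d ∈ A - A.
Enumerate nonzero differences d = a - a' with a > a' (then include -d):
Positive differences: {1, 2, 3, 4, 6, 8, 9, 12}
Full difference set: {0} ∪ (positive diffs) ∪ (negative diffs).
|A - A| = 1 + 2·8 = 17 (matches direct enumeration: 17).

|A - A| = 17


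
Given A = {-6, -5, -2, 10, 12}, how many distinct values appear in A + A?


A + A = {a + a' : a, a' ∈ A}; |A| = 5.
General bounds: 2|A| - 1 ≤ |A + A| ≤ |A|(|A|+1)/2, i.e. 9 ≤ |A + A| ≤ 15.
Lower bound 2|A|-1 is attained iff A is an arithmetic progression.
Enumerate sums a + a' for a ≤ a' (symmetric, so this suffices):
a = -6: -6+-6=-12, -6+-5=-11, -6+-2=-8, -6+10=4, -6+12=6
a = -5: -5+-5=-10, -5+-2=-7, -5+10=5, -5+12=7
a = -2: -2+-2=-4, -2+10=8, -2+12=10
a = 10: 10+10=20, 10+12=22
a = 12: 12+12=24
Distinct sums: {-12, -11, -10, -8, -7, -4, 4, 5, 6, 7, 8, 10, 20, 22, 24}
|A + A| = 15

|A + A| = 15


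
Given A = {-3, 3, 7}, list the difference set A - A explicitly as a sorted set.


A - A = {a - a' : a, a' ∈ A}.
Compute a - a' for each ordered pair (a, a'):
a = -3: -3--3=0, -3-3=-6, -3-7=-10
a = 3: 3--3=6, 3-3=0, 3-7=-4
a = 7: 7--3=10, 7-3=4, 7-7=0
Collecting distinct values (and noting 0 appears from a-a):
A - A = {-10, -6, -4, 0, 4, 6, 10}
|A - A| = 7

A - A = {-10, -6, -4, 0, 4, 6, 10}


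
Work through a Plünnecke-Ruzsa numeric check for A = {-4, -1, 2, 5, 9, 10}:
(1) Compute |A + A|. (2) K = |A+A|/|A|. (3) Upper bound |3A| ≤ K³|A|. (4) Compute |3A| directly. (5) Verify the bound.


|A| = 6.
Step 1: Compute A + A by enumerating all 36 pairs.
A + A = {-8, -5, -2, 1, 4, 5, 6, 7, 8, 9, 10, 11, 12, 14, 15, 18, 19, 20}, so |A + A| = 18.
Step 2: Doubling constant K = |A + A|/|A| = 18/6 = 18/6 ≈ 3.0000.
Step 3: Plünnecke-Ruzsa gives |3A| ≤ K³·|A| = (3.0000)³ · 6 ≈ 162.0000.
Step 4: Compute 3A = A + A + A directly by enumerating all triples (a,b,c) ∈ A³; |3A| = 34.
Step 5: Check 34 ≤ 162.0000? Yes ✓.

K = 18/6, Plünnecke-Ruzsa bound K³|A| ≈ 162.0000, |3A| = 34, inequality holds.


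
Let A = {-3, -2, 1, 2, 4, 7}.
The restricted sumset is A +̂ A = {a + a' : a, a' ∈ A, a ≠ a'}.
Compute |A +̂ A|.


Restricted sumset: A +̂ A = {a + a' : a ∈ A, a' ∈ A, a ≠ a'}.
Equivalently, take A + A and drop any sum 2a that is achievable ONLY as a + a for a ∈ A (i.e. sums representable only with equal summands).
Enumerate pairs (a, a') with a < a' (symmetric, so each unordered pair gives one sum; this covers all a ≠ a'):
  -3 + -2 = -5
  -3 + 1 = -2
  -3 + 2 = -1
  -3 + 4 = 1
  -3 + 7 = 4
  -2 + 1 = -1
  -2 + 2 = 0
  -2 + 4 = 2
  -2 + 7 = 5
  1 + 2 = 3
  1 + 4 = 5
  1 + 7 = 8
  2 + 4 = 6
  2 + 7 = 9
  4 + 7 = 11
Collected distinct sums: {-5, -2, -1, 0, 1, 2, 3, 4, 5, 6, 8, 9, 11}
|A +̂ A| = 13
(Reference bound: |A +̂ A| ≥ 2|A| - 3 for |A| ≥ 2, with |A| = 6 giving ≥ 9.)

|A +̂ A| = 13


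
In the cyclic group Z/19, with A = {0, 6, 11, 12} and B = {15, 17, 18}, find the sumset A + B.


Work in Z/19Z: reduce every sum a + b modulo 19.
Enumerate all 12 pairs:
a = 0: 0+15=15, 0+17=17, 0+18=18
a = 6: 6+15=2, 6+17=4, 6+18=5
a = 11: 11+15=7, 11+17=9, 11+18=10
a = 12: 12+15=8, 12+17=10, 12+18=11
Distinct residues collected: {2, 4, 5, 7, 8, 9, 10, 11, 15, 17, 18}
|A + B| = 11 (out of 19 total residues).

A + B = {2, 4, 5, 7, 8, 9, 10, 11, 15, 17, 18}


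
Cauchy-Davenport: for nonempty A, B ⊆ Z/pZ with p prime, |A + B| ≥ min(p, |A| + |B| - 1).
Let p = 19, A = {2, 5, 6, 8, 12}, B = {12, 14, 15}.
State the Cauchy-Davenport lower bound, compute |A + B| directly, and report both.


Cauchy-Davenport: |A + B| ≥ min(p, |A| + |B| - 1) for A, B nonempty in Z/pZ.
|A| = 5, |B| = 3, p = 19.
CD lower bound = min(19, 5 + 3 - 1) = min(19, 7) = 7.
Compute A + B mod 19 directly:
a = 2: 2+12=14, 2+14=16, 2+15=17
a = 5: 5+12=17, 5+14=0, 5+15=1
a = 6: 6+12=18, 6+14=1, 6+15=2
a = 8: 8+12=1, 8+14=3, 8+15=4
a = 12: 12+12=5, 12+14=7, 12+15=8
A + B = {0, 1, 2, 3, 4, 5, 7, 8, 14, 16, 17, 18}, so |A + B| = 12.
Verify: 12 ≥ 7? Yes ✓.

CD lower bound = 7, actual |A + B| = 12.


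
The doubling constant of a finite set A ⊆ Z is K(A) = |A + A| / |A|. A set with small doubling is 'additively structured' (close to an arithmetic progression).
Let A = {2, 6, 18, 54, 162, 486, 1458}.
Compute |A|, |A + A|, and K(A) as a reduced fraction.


|A| = 7.
Compute A + A by enumerating all 49 pairs.
A + A = {4, 8, 12, 20, 24, 36, 56, 60, 72, 108, 164, 168, 180, 216, 324, 488, 492, 504, 540, 648, 972, 1460, 1464, 1476, 1512, 1620, 1944, 2916}, so |A + A| = 28.
K = |A + A| / |A| = 28/7 = 4/1 ≈ 4.0000.
Reference: AP of size 7 gives K = 13/7 ≈ 1.8571; a fully generic set of size 7 gives K ≈ 4.0000.

|A| = 7, |A + A| = 28, K = 28/7 = 4/1.


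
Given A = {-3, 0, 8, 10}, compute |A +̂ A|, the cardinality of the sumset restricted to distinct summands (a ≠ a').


Restricted sumset: A +̂ A = {a + a' : a ∈ A, a' ∈ A, a ≠ a'}.
Equivalently, take A + A and drop any sum 2a that is achievable ONLY as a + a for a ∈ A (i.e. sums representable only with equal summands).
Enumerate pairs (a, a') with a < a' (symmetric, so each unordered pair gives one sum; this covers all a ≠ a'):
  -3 + 0 = -3
  -3 + 8 = 5
  -3 + 10 = 7
  0 + 8 = 8
  0 + 10 = 10
  8 + 10 = 18
Collected distinct sums: {-3, 5, 7, 8, 10, 18}
|A +̂ A| = 6
(Reference bound: |A +̂ A| ≥ 2|A| - 3 for |A| ≥ 2, with |A| = 4 giving ≥ 5.)

|A +̂ A| = 6


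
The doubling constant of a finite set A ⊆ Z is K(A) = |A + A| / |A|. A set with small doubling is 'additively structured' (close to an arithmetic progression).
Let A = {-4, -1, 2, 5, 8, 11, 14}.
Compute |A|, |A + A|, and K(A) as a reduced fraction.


|A| = 7.
Compute A + A by enumerating all 49 pairs.
A + A = {-8, -5, -2, 1, 4, 7, 10, 13, 16, 19, 22, 25, 28}, so |A + A| = 13.
K = |A + A| / |A| = 13/7 (already in lowest terms) ≈ 1.8571.
Reference: AP of size 7 gives K = 13/7 ≈ 1.8571; a fully generic set of size 7 gives K ≈ 4.0000.

|A| = 7, |A + A| = 13, K = 13/7.


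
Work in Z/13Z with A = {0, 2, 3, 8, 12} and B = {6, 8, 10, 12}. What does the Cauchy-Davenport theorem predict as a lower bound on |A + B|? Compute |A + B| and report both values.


Cauchy-Davenport: |A + B| ≥ min(p, |A| + |B| - 1) for A, B nonempty in Z/pZ.
|A| = 5, |B| = 4, p = 13.
CD lower bound = min(13, 5 + 4 - 1) = min(13, 8) = 8.
Compute A + B mod 13 directly:
a = 0: 0+6=6, 0+8=8, 0+10=10, 0+12=12
a = 2: 2+6=8, 2+8=10, 2+10=12, 2+12=1
a = 3: 3+6=9, 3+8=11, 3+10=0, 3+12=2
a = 8: 8+6=1, 8+8=3, 8+10=5, 8+12=7
a = 12: 12+6=5, 12+8=7, 12+10=9, 12+12=11
A + B = {0, 1, 2, 3, 5, 6, 7, 8, 9, 10, 11, 12}, so |A + B| = 12.
Verify: 12 ≥ 8? Yes ✓.

CD lower bound = 8, actual |A + B| = 12.


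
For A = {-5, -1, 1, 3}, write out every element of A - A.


A - A = {a - a' : a, a' ∈ A}.
Compute a - a' for each ordered pair (a, a'):
a = -5: -5--5=0, -5--1=-4, -5-1=-6, -5-3=-8
a = -1: -1--5=4, -1--1=0, -1-1=-2, -1-3=-4
a = 1: 1--5=6, 1--1=2, 1-1=0, 1-3=-2
a = 3: 3--5=8, 3--1=4, 3-1=2, 3-3=0
Collecting distinct values (and noting 0 appears from a-a):
A - A = {-8, -6, -4, -2, 0, 2, 4, 6, 8}
|A - A| = 9

A - A = {-8, -6, -4, -2, 0, 2, 4, 6, 8}


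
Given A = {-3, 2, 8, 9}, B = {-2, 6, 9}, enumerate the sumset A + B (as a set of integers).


A + B = {a + b : a ∈ A, b ∈ B}.
Enumerate all |A|·|B| = 4·3 = 12 pairs (a, b) and collect distinct sums.
a = -3: -3+-2=-5, -3+6=3, -3+9=6
a = 2: 2+-2=0, 2+6=8, 2+9=11
a = 8: 8+-2=6, 8+6=14, 8+9=17
a = 9: 9+-2=7, 9+6=15, 9+9=18
Collecting distinct sums: A + B = {-5, 0, 3, 6, 7, 8, 11, 14, 15, 17, 18}
|A + B| = 11

A + B = {-5, 0, 3, 6, 7, 8, 11, 14, 15, 17, 18}


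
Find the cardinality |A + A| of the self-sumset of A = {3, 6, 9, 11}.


A + A = {a + a' : a, a' ∈ A}; |A| = 4.
General bounds: 2|A| - 1 ≤ |A + A| ≤ |A|(|A|+1)/2, i.e. 7 ≤ |A + A| ≤ 10.
Lower bound 2|A|-1 is attained iff A is an arithmetic progression.
Enumerate sums a + a' for a ≤ a' (symmetric, so this suffices):
a = 3: 3+3=6, 3+6=9, 3+9=12, 3+11=14
a = 6: 6+6=12, 6+9=15, 6+11=17
a = 9: 9+9=18, 9+11=20
a = 11: 11+11=22
Distinct sums: {6, 9, 12, 14, 15, 17, 18, 20, 22}
|A + A| = 9

|A + A| = 9


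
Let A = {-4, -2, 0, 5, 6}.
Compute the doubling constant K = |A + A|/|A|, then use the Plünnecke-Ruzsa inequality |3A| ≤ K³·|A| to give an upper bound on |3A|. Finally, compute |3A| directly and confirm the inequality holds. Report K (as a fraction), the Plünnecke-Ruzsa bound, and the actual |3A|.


|A| = 5.
Step 1: Compute A + A by enumerating all 25 pairs.
A + A = {-8, -6, -4, -2, 0, 1, 2, 3, 4, 5, 6, 10, 11, 12}, so |A + A| = 14.
Step 2: Doubling constant K = |A + A|/|A| = 14/5 = 14/5 ≈ 2.8000.
Step 3: Plünnecke-Ruzsa gives |3A| ≤ K³·|A| = (2.8000)³ · 5 ≈ 109.7600.
Step 4: Compute 3A = A + A + A directly by enumerating all triples (a,b,c) ∈ A³; |3A| = 25.
Step 5: Check 25 ≤ 109.7600? Yes ✓.

K = 14/5, Plünnecke-Ruzsa bound K³|A| ≈ 109.7600, |3A| = 25, inequality holds.


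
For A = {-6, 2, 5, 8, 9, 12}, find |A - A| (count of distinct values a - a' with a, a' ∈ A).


A - A = {a - a' : a, a' ∈ A}; |A| = 6.
Bounds: 2|A|-1 ≤ |A - A| ≤ |A|² - |A| + 1, i.e. 11 ≤ |A - A| ≤ 31.
Note: 0 ∈ A - A always (from a - a). The set is symmetric: if d ∈ A - A then -d ∈ A - A.
Enumerate nonzero differences d = a - a' with a > a' (then include -d):
Positive differences: {1, 3, 4, 6, 7, 8, 10, 11, 14, 15, 18}
Full difference set: {0} ∪ (positive diffs) ∪ (negative diffs).
|A - A| = 1 + 2·11 = 23 (matches direct enumeration: 23).

|A - A| = 23


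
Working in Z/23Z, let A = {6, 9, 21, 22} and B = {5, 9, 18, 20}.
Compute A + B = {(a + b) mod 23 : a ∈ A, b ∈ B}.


Work in Z/23Z: reduce every sum a + b modulo 23.
Enumerate all 16 pairs:
a = 6: 6+5=11, 6+9=15, 6+18=1, 6+20=3
a = 9: 9+5=14, 9+9=18, 9+18=4, 9+20=6
a = 21: 21+5=3, 21+9=7, 21+18=16, 21+20=18
a = 22: 22+5=4, 22+9=8, 22+18=17, 22+20=19
Distinct residues collected: {1, 3, 4, 6, 7, 8, 11, 14, 15, 16, 17, 18, 19}
|A + B| = 13 (out of 23 total residues).

A + B = {1, 3, 4, 6, 7, 8, 11, 14, 15, 16, 17, 18, 19}


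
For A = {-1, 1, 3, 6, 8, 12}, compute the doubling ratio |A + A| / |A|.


|A| = 6.
Compute A + A by enumerating all 36 pairs.
A + A = {-2, 0, 2, 4, 5, 6, 7, 9, 11, 12, 13, 14, 15, 16, 18, 20, 24}, so |A + A| = 17.
K = |A + A| / |A| = 17/6 (already in lowest terms) ≈ 2.8333.
Reference: AP of size 6 gives K = 11/6 ≈ 1.8333; a fully generic set of size 6 gives K ≈ 3.5000.

|A| = 6, |A + A| = 17, K = 17/6.


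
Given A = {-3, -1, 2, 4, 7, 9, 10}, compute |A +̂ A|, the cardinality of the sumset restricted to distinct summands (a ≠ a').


Restricted sumset: A +̂ A = {a + a' : a ∈ A, a' ∈ A, a ≠ a'}.
Equivalently, take A + A and drop any sum 2a that is achievable ONLY as a + a for a ∈ A (i.e. sums representable only with equal summands).
Enumerate pairs (a, a') with a < a' (symmetric, so each unordered pair gives one sum; this covers all a ≠ a'):
  -3 + -1 = -4
  -3 + 2 = -1
  -3 + 4 = 1
  -3 + 7 = 4
  -3 + 9 = 6
  -3 + 10 = 7
  -1 + 2 = 1
  -1 + 4 = 3
  -1 + 7 = 6
  -1 + 9 = 8
  -1 + 10 = 9
  2 + 4 = 6
  2 + 7 = 9
  2 + 9 = 11
  2 + 10 = 12
  4 + 7 = 11
  4 + 9 = 13
  4 + 10 = 14
  7 + 9 = 16
  7 + 10 = 17
  9 + 10 = 19
Collected distinct sums: {-4, -1, 1, 3, 4, 6, 7, 8, 9, 11, 12, 13, 14, 16, 17, 19}
|A +̂ A| = 16
(Reference bound: |A +̂ A| ≥ 2|A| - 3 for |A| ≥ 2, with |A| = 7 giving ≥ 11.)

|A +̂ A| = 16


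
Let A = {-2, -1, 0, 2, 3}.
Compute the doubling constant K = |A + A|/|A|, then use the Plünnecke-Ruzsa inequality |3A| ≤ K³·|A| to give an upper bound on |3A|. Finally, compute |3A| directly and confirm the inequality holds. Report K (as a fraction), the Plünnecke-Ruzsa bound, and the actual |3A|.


|A| = 5.
Step 1: Compute A + A by enumerating all 25 pairs.
A + A = {-4, -3, -2, -1, 0, 1, 2, 3, 4, 5, 6}, so |A + A| = 11.
Step 2: Doubling constant K = |A + A|/|A| = 11/5 = 11/5 ≈ 2.2000.
Step 3: Plünnecke-Ruzsa gives |3A| ≤ K³·|A| = (2.2000)³ · 5 ≈ 53.2400.
Step 4: Compute 3A = A + A + A directly by enumerating all triples (a,b,c) ∈ A³; |3A| = 16.
Step 5: Check 16 ≤ 53.2400? Yes ✓.

K = 11/5, Plünnecke-Ruzsa bound K³|A| ≈ 53.2400, |3A| = 16, inequality holds.


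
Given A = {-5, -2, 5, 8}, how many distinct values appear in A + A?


A + A = {a + a' : a, a' ∈ A}; |A| = 4.
General bounds: 2|A| - 1 ≤ |A + A| ≤ |A|(|A|+1)/2, i.e. 7 ≤ |A + A| ≤ 10.
Lower bound 2|A|-1 is attained iff A is an arithmetic progression.
Enumerate sums a + a' for a ≤ a' (symmetric, so this suffices):
a = -5: -5+-5=-10, -5+-2=-7, -5+5=0, -5+8=3
a = -2: -2+-2=-4, -2+5=3, -2+8=6
a = 5: 5+5=10, 5+8=13
a = 8: 8+8=16
Distinct sums: {-10, -7, -4, 0, 3, 6, 10, 13, 16}
|A + A| = 9

|A + A| = 9


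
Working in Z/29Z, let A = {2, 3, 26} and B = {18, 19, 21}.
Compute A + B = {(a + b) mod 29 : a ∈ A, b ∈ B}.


Work in Z/29Z: reduce every sum a + b modulo 29.
Enumerate all 9 pairs:
a = 2: 2+18=20, 2+19=21, 2+21=23
a = 3: 3+18=21, 3+19=22, 3+21=24
a = 26: 26+18=15, 26+19=16, 26+21=18
Distinct residues collected: {15, 16, 18, 20, 21, 22, 23, 24}
|A + B| = 8 (out of 29 total residues).

A + B = {15, 16, 18, 20, 21, 22, 23, 24}


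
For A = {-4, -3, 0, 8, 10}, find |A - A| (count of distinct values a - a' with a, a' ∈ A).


A - A = {a - a' : a, a' ∈ A}; |A| = 5.
Bounds: 2|A|-1 ≤ |A - A| ≤ |A|² - |A| + 1, i.e. 9 ≤ |A - A| ≤ 21.
Note: 0 ∈ A - A always (from a - a). The set is symmetric: if d ∈ A - A then -d ∈ A - A.
Enumerate nonzero differences d = a - a' with a > a' (then include -d):
Positive differences: {1, 2, 3, 4, 8, 10, 11, 12, 13, 14}
Full difference set: {0} ∪ (positive diffs) ∪ (negative diffs).
|A - A| = 1 + 2·10 = 21 (matches direct enumeration: 21).

|A - A| = 21


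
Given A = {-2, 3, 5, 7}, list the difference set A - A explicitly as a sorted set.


A - A = {a - a' : a, a' ∈ A}.
Compute a - a' for each ordered pair (a, a'):
a = -2: -2--2=0, -2-3=-5, -2-5=-7, -2-7=-9
a = 3: 3--2=5, 3-3=0, 3-5=-2, 3-7=-4
a = 5: 5--2=7, 5-3=2, 5-5=0, 5-7=-2
a = 7: 7--2=9, 7-3=4, 7-5=2, 7-7=0
Collecting distinct values (and noting 0 appears from a-a):
A - A = {-9, -7, -5, -4, -2, 0, 2, 4, 5, 7, 9}
|A - A| = 11

A - A = {-9, -7, -5, -4, -2, 0, 2, 4, 5, 7, 9}


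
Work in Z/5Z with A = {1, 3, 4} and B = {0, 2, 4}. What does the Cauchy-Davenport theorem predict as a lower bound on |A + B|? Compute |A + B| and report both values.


Cauchy-Davenport: |A + B| ≥ min(p, |A| + |B| - 1) for A, B nonempty in Z/pZ.
|A| = 3, |B| = 3, p = 5.
CD lower bound = min(5, 3 + 3 - 1) = min(5, 5) = 5.
Compute A + B mod 5 directly:
a = 1: 1+0=1, 1+2=3, 1+4=0
a = 3: 3+0=3, 3+2=0, 3+4=2
a = 4: 4+0=4, 4+2=1, 4+4=3
A + B = {0, 1, 2, 3, 4}, so |A + B| = 5.
Verify: 5 ≥ 5? Yes ✓.

CD lower bound = 5, actual |A + B| = 5.


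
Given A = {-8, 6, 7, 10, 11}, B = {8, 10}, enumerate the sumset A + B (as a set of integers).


A + B = {a + b : a ∈ A, b ∈ B}.
Enumerate all |A|·|B| = 5·2 = 10 pairs (a, b) and collect distinct sums.
a = -8: -8+8=0, -8+10=2
a = 6: 6+8=14, 6+10=16
a = 7: 7+8=15, 7+10=17
a = 10: 10+8=18, 10+10=20
a = 11: 11+8=19, 11+10=21
Collecting distinct sums: A + B = {0, 2, 14, 15, 16, 17, 18, 19, 20, 21}
|A + B| = 10

A + B = {0, 2, 14, 15, 16, 17, 18, 19, 20, 21}


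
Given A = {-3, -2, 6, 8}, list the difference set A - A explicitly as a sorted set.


A - A = {a - a' : a, a' ∈ A}.
Compute a - a' for each ordered pair (a, a'):
a = -3: -3--3=0, -3--2=-1, -3-6=-9, -3-8=-11
a = -2: -2--3=1, -2--2=0, -2-6=-8, -2-8=-10
a = 6: 6--3=9, 6--2=8, 6-6=0, 6-8=-2
a = 8: 8--3=11, 8--2=10, 8-6=2, 8-8=0
Collecting distinct values (and noting 0 appears from a-a):
A - A = {-11, -10, -9, -8, -2, -1, 0, 1, 2, 8, 9, 10, 11}
|A - A| = 13

A - A = {-11, -10, -9, -8, -2, -1, 0, 1, 2, 8, 9, 10, 11}


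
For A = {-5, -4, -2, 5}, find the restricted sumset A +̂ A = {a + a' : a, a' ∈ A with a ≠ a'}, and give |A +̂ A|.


Restricted sumset: A +̂ A = {a + a' : a ∈ A, a' ∈ A, a ≠ a'}.
Equivalently, take A + A and drop any sum 2a that is achievable ONLY as a + a for a ∈ A (i.e. sums representable only with equal summands).
Enumerate pairs (a, a') with a < a' (symmetric, so each unordered pair gives one sum; this covers all a ≠ a'):
  -5 + -4 = -9
  -5 + -2 = -7
  -5 + 5 = 0
  -4 + -2 = -6
  -4 + 5 = 1
  -2 + 5 = 3
Collected distinct sums: {-9, -7, -6, 0, 1, 3}
|A +̂ A| = 6
(Reference bound: |A +̂ A| ≥ 2|A| - 3 for |A| ≥ 2, with |A| = 4 giving ≥ 5.)

|A +̂ A| = 6


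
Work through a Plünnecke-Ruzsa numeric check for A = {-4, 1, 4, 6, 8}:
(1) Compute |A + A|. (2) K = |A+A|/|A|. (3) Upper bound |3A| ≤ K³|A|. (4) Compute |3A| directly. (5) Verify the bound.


|A| = 5.
Step 1: Compute A + A by enumerating all 25 pairs.
A + A = {-8, -3, 0, 2, 4, 5, 7, 8, 9, 10, 12, 14, 16}, so |A + A| = 13.
Step 2: Doubling constant K = |A + A|/|A| = 13/5 = 13/5 ≈ 2.6000.
Step 3: Plünnecke-Ruzsa gives |3A| ≤ K³·|A| = (2.6000)³ · 5 ≈ 87.8800.
Step 4: Compute 3A = A + A + A directly by enumerating all triples (a,b,c) ∈ A³; |3A| = 24.
Step 5: Check 24 ≤ 87.8800? Yes ✓.

K = 13/5, Plünnecke-Ruzsa bound K³|A| ≈ 87.8800, |3A| = 24, inequality holds.


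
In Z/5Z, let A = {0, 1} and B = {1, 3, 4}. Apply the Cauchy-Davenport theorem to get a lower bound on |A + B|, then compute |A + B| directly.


Cauchy-Davenport: |A + B| ≥ min(p, |A| + |B| - 1) for A, B nonempty in Z/pZ.
|A| = 2, |B| = 3, p = 5.
CD lower bound = min(5, 2 + 3 - 1) = min(5, 4) = 4.
Compute A + B mod 5 directly:
a = 0: 0+1=1, 0+3=3, 0+4=4
a = 1: 1+1=2, 1+3=4, 1+4=0
A + B = {0, 1, 2, 3, 4}, so |A + B| = 5.
Verify: 5 ≥ 4? Yes ✓.

CD lower bound = 4, actual |A + B| = 5.


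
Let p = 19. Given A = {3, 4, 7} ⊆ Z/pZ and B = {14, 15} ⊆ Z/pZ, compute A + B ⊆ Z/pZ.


Work in Z/19Z: reduce every sum a + b modulo 19.
Enumerate all 6 pairs:
a = 3: 3+14=17, 3+15=18
a = 4: 4+14=18, 4+15=0
a = 7: 7+14=2, 7+15=3
Distinct residues collected: {0, 2, 3, 17, 18}
|A + B| = 5 (out of 19 total residues).

A + B = {0, 2, 3, 17, 18}


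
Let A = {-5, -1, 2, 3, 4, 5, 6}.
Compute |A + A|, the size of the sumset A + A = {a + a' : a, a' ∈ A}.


A + A = {a + a' : a, a' ∈ A}; |A| = 7.
General bounds: 2|A| - 1 ≤ |A + A| ≤ |A|(|A|+1)/2, i.e. 13 ≤ |A + A| ≤ 28.
Lower bound 2|A|-1 is attained iff A is an arithmetic progression.
Enumerate sums a + a' for a ≤ a' (symmetric, so this suffices):
a = -5: -5+-5=-10, -5+-1=-6, -5+2=-3, -5+3=-2, -5+4=-1, -5+5=0, -5+6=1
a = -1: -1+-1=-2, -1+2=1, -1+3=2, -1+4=3, -1+5=4, -1+6=5
a = 2: 2+2=4, 2+3=5, 2+4=6, 2+5=7, 2+6=8
a = 3: 3+3=6, 3+4=7, 3+5=8, 3+6=9
a = 4: 4+4=8, 4+5=9, 4+6=10
a = 5: 5+5=10, 5+6=11
a = 6: 6+6=12
Distinct sums: {-10, -6, -3, -2, -1, 0, 1, 2, 3, 4, 5, 6, 7, 8, 9, 10, 11, 12}
|A + A| = 18

|A + A| = 18


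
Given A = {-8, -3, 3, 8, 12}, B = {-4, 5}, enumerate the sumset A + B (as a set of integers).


A + B = {a + b : a ∈ A, b ∈ B}.
Enumerate all |A|·|B| = 5·2 = 10 pairs (a, b) and collect distinct sums.
a = -8: -8+-4=-12, -8+5=-3
a = -3: -3+-4=-7, -3+5=2
a = 3: 3+-4=-1, 3+5=8
a = 8: 8+-4=4, 8+5=13
a = 12: 12+-4=8, 12+5=17
Collecting distinct sums: A + B = {-12, -7, -3, -1, 2, 4, 8, 13, 17}
|A + B| = 9

A + B = {-12, -7, -3, -1, 2, 4, 8, 13, 17}


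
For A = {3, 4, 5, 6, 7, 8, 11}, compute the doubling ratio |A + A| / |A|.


|A| = 7.
Compute A + A by enumerating all 49 pairs.
A + A = {6, 7, 8, 9, 10, 11, 12, 13, 14, 15, 16, 17, 18, 19, 22}, so |A + A| = 15.
K = |A + A| / |A| = 15/7 (already in lowest terms) ≈ 2.1429.
Reference: AP of size 7 gives K = 13/7 ≈ 1.8571; a fully generic set of size 7 gives K ≈ 4.0000.

|A| = 7, |A + A| = 15, K = 15/7.


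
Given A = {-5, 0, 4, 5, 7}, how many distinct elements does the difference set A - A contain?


A - A = {a - a' : a, a' ∈ A}; |A| = 5.
Bounds: 2|A|-1 ≤ |A - A| ≤ |A|² - |A| + 1, i.e. 9 ≤ |A - A| ≤ 21.
Note: 0 ∈ A - A always (from a - a). The set is symmetric: if d ∈ A - A then -d ∈ A - A.
Enumerate nonzero differences d = a - a' with a > a' (then include -d):
Positive differences: {1, 2, 3, 4, 5, 7, 9, 10, 12}
Full difference set: {0} ∪ (positive diffs) ∪ (negative diffs).
|A - A| = 1 + 2·9 = 19 (matches direct enumeration: 19).

|A - A| = 19


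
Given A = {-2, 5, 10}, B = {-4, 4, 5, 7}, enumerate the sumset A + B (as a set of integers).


A + B = {a + b : a ∈ A, b ∈ B}.
Enumerate all |A|·|B| = 3·4 = 12 pairs (a, b) and collect distinct sums.
a = -2: -2+-4=-6, -2+4=2, -2+5=3, -2+7=5
a = 5: 5+-4=1, 5+4=9, 5+5=10, 5+7=12
a = 10: 10+-4=6, 10+4=14, 10+5=15, 10+7=17
Collecting distinct sums: A + B = {-6, 1, 2, 3, 5, 6, 9, 10, 12, 14, 15, 17}
|A + B| = 12

A + B = {-6, 1, 2, 3, 5, 6, 9, 10, 12, 14, 15, 17}


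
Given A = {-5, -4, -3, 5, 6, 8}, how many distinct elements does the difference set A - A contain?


A - A = {a - a' : a, a' ∈ A}; |A| = 6.
Bounds: 2|A|-1 ≤ |A - A| ≤ |A|² - |A| + 1, i.e. 11 ≤ |A - A| ≤ 31.
Note: 0 ∈ A - A always (from a - a). The set is symmetric: if d ∈ A - A then -d ∈ A - A.
Enumerate nonzero differences d = a - a' with a > a' (then include -d):
Positive differences: {1, 2, 3, 8, 9, 10, 11, 12, 13}
Full difference set: {0} ∪ (positive diffs) ∪ (negative diffs).
|A - A| = 1 + 2·9 = 19 (matches direct enumeration: 19).

|A - A| = 19


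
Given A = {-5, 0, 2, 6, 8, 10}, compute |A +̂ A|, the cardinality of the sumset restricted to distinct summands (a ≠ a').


Restricted sumset: A +̂ A = {a + a' : a ∈ A, a' ∈ A, a ≠ a'}.
Equivalently, take A + A and drop any sum 2a that is achievable ONLY as a + a for a ∈ A (i.e. sums representable only with equal summands).
Enumerate pairs (a, a') with a < a' (symmetric, so each unordered pair gives one sum; this covers all a ≠ a'):
  -5 + 0 = -5
  -5 + 2 = -3
  -5 + 6 = 1
  -5 + 8 = 3
  -5 + 10 = 5
  0 + 2 = 2
  0 + 6 = 6
  0 + 8 = 8
  0 + 10 = 10
  2 + 6 = 8
  2 + 8 = 10
  2 + 10 = 12
  6 + 8 = 14
  6 + 10 = 16
  8 + 10 = 18
Collected distinct sums: {-5, -3, 1, 2, 3, 5, 6, 8, 10, 12, 14, 16, 18}
|A +̂ A| = 13
(Reference bound: |A +̂ A| ≥ 2|A| - 3 for |A| ≥ 2, with |A| = 6 giving ≥ 9.)

|A +̂ A| = 13


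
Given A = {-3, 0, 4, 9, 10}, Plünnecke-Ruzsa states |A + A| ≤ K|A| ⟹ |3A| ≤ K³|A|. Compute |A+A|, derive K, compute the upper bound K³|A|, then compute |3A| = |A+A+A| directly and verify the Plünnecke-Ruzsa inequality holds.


|A| = 5.
Step 1: Compute A + A by enumerating all 25 pairs.
A + A = {-6, -3, 0, 1, 4, 6, 7, 8, 9, 10, 13, 14, 18, 19, 20}, so |A + A| = 15.
Step 2: Doubling constant K = |A + A|/|A| = 15/5 = 15/5 ≈ 3.0000.
Step 3: Plünnecke-Ruzsa gives |3A| ≤ K³·|A| = (3.0000)³ · 5 ≈ 135.0000.
Step 4: Compute 3A = A + A + A directly by enumerating all triples (a,b,c) ∈ A³; |3A| = 31.
Step 5: Check 31 ≤ 135.0000? Yes ✓.

K = 15/5, Plünnecke-Ruzsa bound K³|A| ≈ 135.0000, |3A| = 31, inequality holds.


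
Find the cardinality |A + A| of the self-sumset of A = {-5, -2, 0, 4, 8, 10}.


A + A = {a + a' : a, a' ∈ A}; |A| = 6.
General bounds: 2|A| - 1 ≤ |A + A| ≤ |A|(|A|+1)/2, i.e. 11 ≤ |A + A| ≤ 21.
Lower bound 2|A|-1 is attained iff A is an arithmetic progression.
Enumerate sums a + a' for a ≤ a' (symmetric, so this suffices):
a = -5: -5+-5=-10, -5+-2=-7, -5+0=-5, -5+4=-1, -5+8=3, -5+10=5
a = -2: -2+-2=-4, -2+0=-2, -2+4=2, -2+8=6, -2+10=8
a = 0: 0+0=0, 0+4=4, 0+8=8, 0+10=10
a = 4: 4+4=8, 4+8=12, 4+10=14
a = 8: 8+8=16, 8+10=18
a = 10: 10+10=20
Distinct sums: {-10, -7, -5, -4, -2, -1, 0, 2, 3, 4, 5, 6, 8, 10, 12, 14, 16, 18, 20}
|A + A| = 19

|A + A| = 19


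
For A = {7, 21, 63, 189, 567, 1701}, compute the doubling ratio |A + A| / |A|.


|A| = 6.
Compute A + A by enumerating all 36 pairs.
A + A = {14, 28, 42, 70, 84, 126, 196, 210, 252, 378, 574, 588, 630, 756, 1134, 1708, 1722, 1764, 1890, 2268, 3402}, so |A + A| = 21.
K = |A + A| / |A| = 21/6 = 7/2 ≈ 3.5000.
Reference: AP of size 6 gives K = 11/6 ≈ 1.8333; a fully generic set of size 6 gives K ≈ 3.5000.

|A| = 6, |A + A| = 21, K = 21/6 = 7/2.


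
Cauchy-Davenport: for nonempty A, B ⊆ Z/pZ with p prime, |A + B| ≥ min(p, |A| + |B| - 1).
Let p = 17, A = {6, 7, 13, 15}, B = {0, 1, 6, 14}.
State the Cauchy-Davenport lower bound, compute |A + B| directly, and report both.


Cauchy-Davenport: |A + B| ≥ min(p, |A| + |B| - 1) for A, B nonempty in Z/pZ.
|A| = 4, |B| = 4, p = 17.
CD lower bound = min(17, 4 + 4 - 1) = min(17, 7) = 7.
Compute A + B mod 17 directly:
a = 6: 6+0=6, 6+1=7, 6+6=12, 6+14=3
a = 7: 7+0=7, 7+1=8, 7+6=13, 7+14=4
a = 13: 13+0=13, 13+1=14, 13+6=2, 13+14=10
a = 15: 15+0=15, 15+1=16, 15+6=4, 15+14=12
A + B = {2, 3, 4, 6, 7, 8, 10, 12, 13, 14, 15, 16}, so |A + B| = 12.
Verify: 12 ≥ 7? Yes ✓.

CD lower bound = 7, actual |A + B| = 12.


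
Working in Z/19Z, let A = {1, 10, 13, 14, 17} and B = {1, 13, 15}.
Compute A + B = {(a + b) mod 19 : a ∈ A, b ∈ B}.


Work in Z/19Z: reduce every sum a + b modulo 19.
Enumerate all 15 pairs:
a = 1: 1+1=2, 1+13=14, 1+15=16
a = 10: 10+1=11, 10+13=4, 10+15=6
a = 13: 13+1=14, 13+13=7, 13+15=9
a = 14: 14+1=15, 14+13=8, 14+15=10
a = 17: 17+1=18, 17+13=11, 17+15=13
Distinct residues collected: {2, 4, 6, 7, 8, 9, 10, 11, 13, 14, 15, 16, 18}
|A + B| = 13 (out of 19 total residues).

A + B = {2, 4, 6, 7, 8, 9, 10, 11, 13, 14, 15, 16, 18}


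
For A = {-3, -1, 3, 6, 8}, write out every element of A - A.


A - A = {a - a' : a, a' ∈ A}.
Compute a - a' for each ordered pair (a, a'):
a = -3: -3--3=0, -3--1=-2, -3-3=-6, -3-6=-9, -3-8=-11
a = -1: -1--3=2, -1--1=0, -1-3=-4, -1-6=-7, -1-8=-9
a = 3: 3--3=6, 3--1=4, 3-3=0, 3-6=-3, 3-8=-5
a = 6: 6--3=9, 6--1=7, 6-3=3, 6-6=0, 6-8=-2
a = 8: 8--3=11, 8--1=9, 8-3=5, 8-6=2, 8-8=0
Collecting distinct values (and noting 0 appears from a-a):
A - A = {-11, -9, -7, -6, -5, -4, -3, -2, 0, 2, 3, 4, 5, 6, 7, 9, 11}
|A - A| = 17

A - A = {-11, -9, -7, -6, -5, -4, -3, -2, 0, 2, 3, 4, 5, 6, 7, 9, 11}


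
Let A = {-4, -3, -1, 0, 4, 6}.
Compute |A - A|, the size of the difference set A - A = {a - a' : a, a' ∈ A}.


A - A = {a - a' : a, a' ∈ A}; |A| = 6.
Bounds: 2|A|-1 ≤ |A - A| ≤ |A|² - |A| + 1, i.e. 11 ≤ |A - A| ≤ 31.
Note: 0 ∈ A - A always (from a - a). The set is symmetric: if d ∈ A - A then -d ∈ A - A.
Enumerate nonzero differences d = a - a' with a > a' (then include -d):
Positive differences: {1, 2, 3, 4, 5, 6, 7, 8, 9, 10}
Full difference set: {0} ∪ (positive diffs) ∪ (negative diffs).
|A - A| = 1 + 2·10 = 21 (matches direct enumeration: 21).

|A - A| = 21


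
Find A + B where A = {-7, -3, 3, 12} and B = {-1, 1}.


A + B = {a + b : a ∈ A, b ∈ B}.
Enumerate all |A|·|B| = 4·2 = 8 pairs (a, b) and collect distinct sums.
a = -7: -7+-1=-8, -7+1=-6
a = -3: -3+-1=-4, -3+1=-2
a = 3: 3+-1=2, 3+1=4
a = 12: 12+-1=11, 12+1=13
Collecting distinct sums: A + B = {-8, -6, -4, -2, 2, 4, 11, 13}
|A + B| = 8

A + B = {-8, -6, -4, -2, 2, 4, 11, 13}


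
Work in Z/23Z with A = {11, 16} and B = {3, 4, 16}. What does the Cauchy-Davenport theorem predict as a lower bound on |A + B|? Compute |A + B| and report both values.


Cauchy-Davenport: |A + B| ≥ min(p, |A| + |B| - 1) for A, B nonempty in Z/pZ.
|A| = 2, |B| = 3, p = 23.
CD lower bound = min(23, 2 + 3 - 1) = min(23, 4) = 4.
Compute A + B mod 23 directly:
a = 11: 11+3=14, 11+4=15, 11+16=4
a = 16: 16+3=19, 16+4=20, 16+16=9
A + B = {4, 9, 14, 15, 19, 20}, so |A + B| = 6.
Verify: 6 ≥ 4? Yes ✓.

CD lower bound = 4, actual |A + B| = 6.


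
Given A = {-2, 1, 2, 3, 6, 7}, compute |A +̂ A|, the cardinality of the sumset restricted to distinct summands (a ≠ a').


Restricted sumset: A +̂ A = {a + a' : a ∈ A, a' ∈ A, a ≠ a'}.
Equivalently, take A + A and drop any sum 2a that is achievable ONLY as a + a for a ∈ A (i.e. sums representable only with equal summands).
Enumerate pairs (a, a') with a < a' (symmetric, so each unordered pair gives one sum; this covers all a ≠ a'):
  -2 + 1 = -1
  -2 + 2 = 0
  -2 + 3 = 1
  -2 + 6 = 4
  -2 + 7 = 5
  1 + 2 = 3
  1 + 3 = 4
  1 + 6 = 7
  1 + 7 = 8
  2 + 3 = 5
  2 + 6 = 8
  2 + 7 = 9
  3 + 6 = 9
  3 + 7 = 10
  6 + 7 = 13
Collected distinct sums: {-1, 0, 1, 3, 4, 5, 7, 8, 9, 10, 13}
|A +̂ A| = 11
(Reference bound: |A +̂ A| ≥ 2|A| - 3 for |A| ≥ 2, with |A| = 6 giving ≥ 9.)

|A +̂ A| = 11
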